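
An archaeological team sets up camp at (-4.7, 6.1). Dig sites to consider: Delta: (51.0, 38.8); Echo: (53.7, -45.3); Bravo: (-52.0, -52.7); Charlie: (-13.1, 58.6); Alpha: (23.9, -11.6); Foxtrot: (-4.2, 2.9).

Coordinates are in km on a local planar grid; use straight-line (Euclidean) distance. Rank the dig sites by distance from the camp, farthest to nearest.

Distances from the camp:
Echo (53.7, -45.3): 77.8 km
Bravo (-52.0, -52.7): 75.5 km
Delta (51.0, 38.8): 64.6 km
Charlie (-13.1, 58.6): 53.2 km
Alpha (23.9, -11.6): 33.6 km
Foxtrot (-4.2, 2.9): 3.2 km

Echo, Bravo, Delta, Charlie, Alpha, Foxtrot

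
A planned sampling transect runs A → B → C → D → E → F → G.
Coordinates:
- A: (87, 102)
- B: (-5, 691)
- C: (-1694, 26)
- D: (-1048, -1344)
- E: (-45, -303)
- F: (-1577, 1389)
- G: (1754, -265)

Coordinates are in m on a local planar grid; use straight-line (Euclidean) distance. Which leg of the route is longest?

Leg distances:
A→B: 596.1 m
B→C: 1815.2 m
C→D: 1514.7 m
D→E: 1445.6 m
E→F: 2282.5 m
F→G: 3719.0 m
The longest leg is F–G at 3719.0 m.

F–G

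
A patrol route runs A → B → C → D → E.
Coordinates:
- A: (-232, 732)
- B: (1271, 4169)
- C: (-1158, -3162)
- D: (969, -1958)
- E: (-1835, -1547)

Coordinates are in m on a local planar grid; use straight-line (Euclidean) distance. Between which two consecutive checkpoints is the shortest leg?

Leg distances:
A→B: 3751.3 m
B→C: 7722.9 m
C→D: 2444.1 m
D→E: 2834.0 m
The shortest leg is C–D at 2444.1 m.

C–D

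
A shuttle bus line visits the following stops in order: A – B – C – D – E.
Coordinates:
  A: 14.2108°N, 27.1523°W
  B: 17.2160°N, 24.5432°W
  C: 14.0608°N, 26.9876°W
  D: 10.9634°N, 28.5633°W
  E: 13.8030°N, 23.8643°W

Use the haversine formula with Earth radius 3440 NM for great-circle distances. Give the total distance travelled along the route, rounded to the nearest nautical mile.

1003 NM

Leg distances:
A→B: 235.1 NM  (cumulative 235.1 NM)
B→C: 236.3 NM  (cumulative 471.5 NM)
C→D: 207.6 NM  (cumulative 679.1 NM)
D→E: 324.0 NM  (cumulative 1003.1 NM)
Total route length ≈ 1003 NM.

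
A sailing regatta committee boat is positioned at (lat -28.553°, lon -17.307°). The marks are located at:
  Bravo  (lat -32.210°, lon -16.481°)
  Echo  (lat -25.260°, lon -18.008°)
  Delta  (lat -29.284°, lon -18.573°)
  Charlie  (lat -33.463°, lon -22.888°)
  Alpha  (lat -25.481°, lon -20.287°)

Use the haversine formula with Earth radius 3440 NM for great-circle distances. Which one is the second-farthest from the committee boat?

Distances from the committee boat ((lat -28.553°, lon -17.307°)):
Charlie: 411.4 NM
Alpha: 243.7 NM
Bravo: 223.7 NM
Echo: 201.2 NM
Delta: 79.7 NM
The second-farthest is Alpha at 243.7 NM.

Alpha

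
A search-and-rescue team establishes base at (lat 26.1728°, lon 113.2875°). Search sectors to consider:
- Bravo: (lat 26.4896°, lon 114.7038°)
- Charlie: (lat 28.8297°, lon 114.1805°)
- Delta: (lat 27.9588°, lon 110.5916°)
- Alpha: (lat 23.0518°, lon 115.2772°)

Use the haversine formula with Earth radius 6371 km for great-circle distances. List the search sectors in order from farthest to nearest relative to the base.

Alpha, Delta, Charlie, Bravo

Distance from the base at (lat 26.1728°, lon 113.2875°) to each:
Alpha (lat 23.0518°, lon 115.2772°): 401.1 km
Delta (lat 27.9588°, lon 110.5916°): 332.7 km
Charlie (lat 28.8297°, lon 114.1805°): 308.3 km
Bravo (lat 26.4896°, lon 114.7038°): 145.5 km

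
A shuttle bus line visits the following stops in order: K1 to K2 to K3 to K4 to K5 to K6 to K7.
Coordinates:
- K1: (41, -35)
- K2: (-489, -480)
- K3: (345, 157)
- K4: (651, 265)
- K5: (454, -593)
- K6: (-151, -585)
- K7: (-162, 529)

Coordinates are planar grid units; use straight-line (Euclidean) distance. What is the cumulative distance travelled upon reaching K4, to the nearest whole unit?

2066

Leg distances:
K1→K2: 692.0  (cumulative 692.0)
K2→K3: 1049.4  (cumulative 1741.5)
K3→K4: 324.5  (cumulative 2066.0)
Cumulative distance at K4 ≈ 2066.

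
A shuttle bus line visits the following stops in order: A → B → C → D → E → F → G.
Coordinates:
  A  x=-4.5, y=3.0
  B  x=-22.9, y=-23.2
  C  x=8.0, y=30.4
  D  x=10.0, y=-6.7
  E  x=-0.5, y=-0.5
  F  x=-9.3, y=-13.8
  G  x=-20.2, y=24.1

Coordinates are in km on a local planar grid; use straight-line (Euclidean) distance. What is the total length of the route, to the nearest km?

Leg distances:
A→B: 32.0 km  (cumulative 32.0 km)
B→C: 61.9 km  (cumulative 93.9 km)
C→D: 37.2 km  (cumulative 131.0 km)
D→E: 12.2 km  (cumulative 143.2 km)
E→F: 15.9 km  (cumulative 159.2 km)
F→G: 39.4 km  (cumulative 198.6 km)
Total route length ≈ 199 km.

199 km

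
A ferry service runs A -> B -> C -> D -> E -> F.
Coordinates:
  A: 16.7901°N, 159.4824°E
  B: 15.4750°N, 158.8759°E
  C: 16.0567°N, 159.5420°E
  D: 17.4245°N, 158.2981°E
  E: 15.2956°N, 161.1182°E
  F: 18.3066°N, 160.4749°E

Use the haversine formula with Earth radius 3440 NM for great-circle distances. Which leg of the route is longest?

D–E

Leg distances:
A→B: 86.4 NM
B→C: 52.0 NM
C→D: 108.9 NM
D→E: 206.7 NM
E→F: 184.5 NM
The longest leg is D–E at 206.7 NM.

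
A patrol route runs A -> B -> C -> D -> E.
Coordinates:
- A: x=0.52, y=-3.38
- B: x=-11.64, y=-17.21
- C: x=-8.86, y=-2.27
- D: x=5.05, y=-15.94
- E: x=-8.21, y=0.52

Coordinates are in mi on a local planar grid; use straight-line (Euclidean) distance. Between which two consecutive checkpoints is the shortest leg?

B–C

Leg distances:
A→B: 18.4 mi
B→C: 15.2 mi
C→D: 19.5 mi
D→E: 21.1 mi
The shortest leg is B–C at 15.2 mi.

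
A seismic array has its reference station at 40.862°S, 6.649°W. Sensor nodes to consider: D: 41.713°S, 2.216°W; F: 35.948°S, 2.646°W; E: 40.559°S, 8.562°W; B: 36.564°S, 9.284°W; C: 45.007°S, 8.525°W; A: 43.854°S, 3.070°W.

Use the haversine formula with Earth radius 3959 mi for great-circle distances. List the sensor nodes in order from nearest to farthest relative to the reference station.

E, D, A, C, B, F

Distances from the reference station:
E 40.559°S, 8.562°W: 102.4 mi
D 41.713°S, 2.216°W: 237.5 mi
A 43.854°S, 3.070°W: 275.9 mi
C 45.007°S, 8.525°W: 301.7 mi
B 36.564°S, 9.284°W: 329.2 mi
F 35.948°S, 2.646°W: 402.7 mi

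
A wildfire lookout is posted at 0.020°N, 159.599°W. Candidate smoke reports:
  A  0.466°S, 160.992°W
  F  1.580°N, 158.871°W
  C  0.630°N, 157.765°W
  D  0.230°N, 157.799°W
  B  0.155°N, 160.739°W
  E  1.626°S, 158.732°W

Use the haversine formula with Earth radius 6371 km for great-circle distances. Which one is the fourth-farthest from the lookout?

F

Distances from the lookout (0.020°N, 159.599°W):
C: 214.9 km
E: 206.9 km
D: 201.5 km
F: 191.4 km
A: 164.0 km
B: 127.6 km
The fourth-farthest is F at 191.4 km.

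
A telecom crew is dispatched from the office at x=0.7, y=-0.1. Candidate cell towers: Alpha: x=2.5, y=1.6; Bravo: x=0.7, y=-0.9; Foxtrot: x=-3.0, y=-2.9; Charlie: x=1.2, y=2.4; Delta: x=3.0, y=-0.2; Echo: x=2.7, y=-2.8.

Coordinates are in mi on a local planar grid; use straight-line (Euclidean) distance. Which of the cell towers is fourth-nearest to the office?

Distance to each, sorted:
Bravo: 0.8 mi
Delta: 2.3 mi
Alpha: 2.5 mi
Charlie: 2.5 mi
Echo: 3.4 mi
Foxtrot: 4.6 mi
The fourth-nearest is Charlie at 2.5 mi.

Charlie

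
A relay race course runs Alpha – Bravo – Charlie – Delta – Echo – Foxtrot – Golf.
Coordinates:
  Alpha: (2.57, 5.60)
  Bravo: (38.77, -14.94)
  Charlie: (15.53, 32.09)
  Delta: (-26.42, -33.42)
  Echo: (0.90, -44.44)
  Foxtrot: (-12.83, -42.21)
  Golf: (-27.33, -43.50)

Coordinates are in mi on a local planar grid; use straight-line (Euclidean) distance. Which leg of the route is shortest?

Leg distances:
Alpha→Bravo: 41.6 mi
Bravo→Charlie: 52.5 mi
Charlie→Delta: 77.8 mi
Delta→Echo: 29.5 mi
Echo→Foxtrot: 13.9 mi
Foxtrot→Golf: 14.6 mi
The shortest leg is Echo–Foxtrot at 13.9 mi.

Echo–Foxtrot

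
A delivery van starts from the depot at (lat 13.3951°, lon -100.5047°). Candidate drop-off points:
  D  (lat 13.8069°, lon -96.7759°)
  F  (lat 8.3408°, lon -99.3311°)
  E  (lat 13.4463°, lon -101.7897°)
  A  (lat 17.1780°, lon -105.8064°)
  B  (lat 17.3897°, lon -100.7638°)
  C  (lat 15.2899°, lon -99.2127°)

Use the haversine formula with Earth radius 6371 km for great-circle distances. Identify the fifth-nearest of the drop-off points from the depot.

Distances from the depot ((lat 13.3951°, lon -100.5047°)):
E: 139.1 km
C: 252.5 km
D: 405.6 km
B: 445.0 km
F: 576.4 km
A: 707.2 km
The fifth-nearest is F at 576.4 km.

F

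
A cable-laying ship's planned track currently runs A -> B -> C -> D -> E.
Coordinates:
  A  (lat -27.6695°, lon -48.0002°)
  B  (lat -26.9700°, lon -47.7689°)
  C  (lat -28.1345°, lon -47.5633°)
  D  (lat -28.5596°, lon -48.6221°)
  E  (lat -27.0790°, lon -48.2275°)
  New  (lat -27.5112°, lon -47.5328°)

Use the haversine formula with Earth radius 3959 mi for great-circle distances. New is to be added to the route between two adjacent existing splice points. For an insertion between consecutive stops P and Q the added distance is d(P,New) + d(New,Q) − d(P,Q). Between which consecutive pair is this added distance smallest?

between B and C

Added distance for inserting New between each consecutive pair:
A–B: 20.4 mi
B–C: 1.8 mi
C–D: 70.6 mi
D–E: 45.3 mi
Smallest added distance is 1.8 mi, inserting between B and C.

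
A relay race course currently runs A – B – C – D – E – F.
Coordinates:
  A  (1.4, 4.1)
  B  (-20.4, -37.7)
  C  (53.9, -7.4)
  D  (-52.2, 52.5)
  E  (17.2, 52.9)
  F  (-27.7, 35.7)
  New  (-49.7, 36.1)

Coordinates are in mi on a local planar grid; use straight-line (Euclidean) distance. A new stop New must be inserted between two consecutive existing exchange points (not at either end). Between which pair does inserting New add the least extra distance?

Added distance for inserting New between each consecutive pair:
A–B: 92.6 mi
B–C: 111.5 mi
C–D: 7.1 mi
D–E: 16.2 mi
E–F: 42.9 mi
Smallest added distance is 7.1 mi, inserting between C and D.

between C and D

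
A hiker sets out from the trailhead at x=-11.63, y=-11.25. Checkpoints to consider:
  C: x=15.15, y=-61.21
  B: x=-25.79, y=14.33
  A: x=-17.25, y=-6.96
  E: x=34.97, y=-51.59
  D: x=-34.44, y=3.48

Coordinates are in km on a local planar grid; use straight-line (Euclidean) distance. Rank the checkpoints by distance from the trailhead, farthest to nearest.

E, C, B, D, A

Distance from the trailhead at x=-11.63, y=-11.25 to each:
E x=34.97, y=-51.59: 61.6 km
C x=15.15, y=-61.21: 56.7 km
B x=-25.79, y=14.33: 29.2 km
D x=-34.44, y=3.48: 27.2 km
A x=-17.25, y=-6.96: 7.1 km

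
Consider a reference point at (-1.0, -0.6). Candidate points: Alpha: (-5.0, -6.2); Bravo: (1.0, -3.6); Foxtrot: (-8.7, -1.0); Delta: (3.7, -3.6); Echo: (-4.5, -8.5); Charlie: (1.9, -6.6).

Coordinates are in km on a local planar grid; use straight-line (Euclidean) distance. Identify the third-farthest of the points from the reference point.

Alpha

Distance to each, sorted:
Echo: 8.6 km
Foxtrot: 7.7 km
Alpha: 6.9 km
Charlie: 6.7 km
Delta: 5.6 km
Bravo: 3.6 km
The third-farthest is Alpha at 6.9 km.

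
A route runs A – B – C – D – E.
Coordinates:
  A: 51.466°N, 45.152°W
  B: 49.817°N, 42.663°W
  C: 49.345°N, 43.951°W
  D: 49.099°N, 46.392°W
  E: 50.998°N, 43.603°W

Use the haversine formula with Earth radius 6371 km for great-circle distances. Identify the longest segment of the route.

Leg distances:
A→B: 253.8 km
B→C: 106.7 km
C→D: 179.4 km
D→E: 290.2 km
The longest leg is D–E at 290.2 km.

D–E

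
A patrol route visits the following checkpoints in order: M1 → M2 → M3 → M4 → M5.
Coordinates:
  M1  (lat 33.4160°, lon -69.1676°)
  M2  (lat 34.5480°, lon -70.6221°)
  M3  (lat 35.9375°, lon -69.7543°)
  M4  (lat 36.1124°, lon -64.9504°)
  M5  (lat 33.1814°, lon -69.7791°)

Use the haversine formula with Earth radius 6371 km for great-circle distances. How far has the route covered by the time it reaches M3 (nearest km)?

Leg distances:
M1→M2: 183.9 km  (cumulative 183.9 km)
M2→M3: 173.4 km  (cumulative 357.4 km)
Cumulative distance at M3 ≈ 357 km.

357 km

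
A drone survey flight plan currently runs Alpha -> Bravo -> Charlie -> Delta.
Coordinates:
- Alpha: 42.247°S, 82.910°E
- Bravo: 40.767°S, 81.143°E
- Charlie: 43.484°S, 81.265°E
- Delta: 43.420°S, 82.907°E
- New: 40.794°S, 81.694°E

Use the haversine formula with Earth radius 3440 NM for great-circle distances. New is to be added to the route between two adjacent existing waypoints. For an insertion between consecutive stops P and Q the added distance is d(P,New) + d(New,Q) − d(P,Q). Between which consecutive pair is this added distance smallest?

Added distance for inserting New between each consecutive pair:
Alpha–Bravo: 8.9 NM
Bravo–Charlie: 24.5 NM
Charlie–Delta: 257.6 NM
Smallest added distance is 8.9 NM, inserting between Alpha and Bravo.

between Alpha and Bravo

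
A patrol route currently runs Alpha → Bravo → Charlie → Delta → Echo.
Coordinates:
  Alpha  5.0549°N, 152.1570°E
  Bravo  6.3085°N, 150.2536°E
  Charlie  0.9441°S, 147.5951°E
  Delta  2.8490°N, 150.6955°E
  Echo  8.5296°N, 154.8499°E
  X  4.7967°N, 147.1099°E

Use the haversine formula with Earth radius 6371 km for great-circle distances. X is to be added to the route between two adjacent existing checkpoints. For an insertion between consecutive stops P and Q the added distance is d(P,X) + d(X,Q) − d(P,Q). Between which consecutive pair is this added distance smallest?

Added distance for inserting X between each consecutive pair:
Alpha–Bravo: 693.7 km
Bravo–Charlie: 168.3 km
Charlie–Delta: 548.9 km
Delta–Echo: 622.0 km
Smallest added distance is 168.3 km, inserting between Bravo and Charlie.

between Bravo and Charlie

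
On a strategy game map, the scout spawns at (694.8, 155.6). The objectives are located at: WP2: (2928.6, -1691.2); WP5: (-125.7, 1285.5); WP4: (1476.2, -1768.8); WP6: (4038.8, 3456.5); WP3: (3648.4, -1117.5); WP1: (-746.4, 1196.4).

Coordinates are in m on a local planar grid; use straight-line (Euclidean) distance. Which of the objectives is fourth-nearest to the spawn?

Distance to each, sorted:
WP5: 1396.4 m
WP1: 1777.7 m
WP4: 2077.0 m
WP2: 2898.4 m
WP3: 3216.3 m
WP6: 4698.8 m
The fourth-nearest is WP2 at 2898.4 m.

WP2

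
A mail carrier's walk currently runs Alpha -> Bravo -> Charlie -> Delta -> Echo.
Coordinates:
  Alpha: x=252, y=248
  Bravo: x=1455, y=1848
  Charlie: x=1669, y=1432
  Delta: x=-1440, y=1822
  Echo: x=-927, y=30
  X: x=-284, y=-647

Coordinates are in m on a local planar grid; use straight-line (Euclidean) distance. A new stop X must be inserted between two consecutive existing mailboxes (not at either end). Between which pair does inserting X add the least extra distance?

Added distance for inserting X between each consecutive pair:
Alpha–Bravo: 2082.7 m
Bravo–Charlie: 5425.9 m
Charlie–Delta: 2445.3 m
Delta–Echo: 1795.9 m
Smallest added distance is 1795.9 m, inserting between Delta and Echo.

between Delta and Echo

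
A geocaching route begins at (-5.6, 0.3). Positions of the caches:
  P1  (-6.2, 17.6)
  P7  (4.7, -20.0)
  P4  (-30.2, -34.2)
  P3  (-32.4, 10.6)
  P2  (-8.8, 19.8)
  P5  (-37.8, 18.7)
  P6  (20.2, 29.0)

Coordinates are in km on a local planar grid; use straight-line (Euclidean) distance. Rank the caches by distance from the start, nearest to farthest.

Distances from the start:
P1 (-6.2, 17.6): 17.3 km
P2 (-8.8, 19.8): 19.8 km
P7 (4.7, -20.0): 22.8 km
P3 (-32.4, 10.6): 28.7 km
P5 (-37.8, 18.7): 37.1 km
P6 (20.2, 29.0): 38.6 km
P4 (-30.2, -34.2): 42.4 km

P1, P2, P7, P3, P5, P6, P4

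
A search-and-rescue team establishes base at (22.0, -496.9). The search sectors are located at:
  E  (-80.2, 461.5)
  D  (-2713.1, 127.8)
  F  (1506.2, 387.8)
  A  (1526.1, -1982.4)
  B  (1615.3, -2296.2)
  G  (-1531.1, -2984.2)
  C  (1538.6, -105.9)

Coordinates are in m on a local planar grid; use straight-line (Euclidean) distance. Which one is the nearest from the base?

Distances from the base ((22.0, -496.9)):
E: 963.8 m
C: 1566.2 m
F: 1727.9 m
A: 2114.0 m
B: 2403.3 m
D: 2805.5 m
G: 2932.4 m
The nearest is E at 963.8 m.

E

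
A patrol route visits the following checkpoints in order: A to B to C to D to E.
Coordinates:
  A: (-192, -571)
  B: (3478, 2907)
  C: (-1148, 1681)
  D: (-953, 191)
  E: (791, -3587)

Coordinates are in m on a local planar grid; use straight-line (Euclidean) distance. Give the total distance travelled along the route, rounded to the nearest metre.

15506 m

Leg distances:
A→B: 5056.2 m  (cumulative 5056.2 m)
B→C: 4785.7 m  (cumulative 9841.9 m)
C→D: 1502.7 m  (cumulative 11344.6 m)
D→E: 4161.1 m  (cumulative 15505.7 m)
Total route length ≈ 15506 m.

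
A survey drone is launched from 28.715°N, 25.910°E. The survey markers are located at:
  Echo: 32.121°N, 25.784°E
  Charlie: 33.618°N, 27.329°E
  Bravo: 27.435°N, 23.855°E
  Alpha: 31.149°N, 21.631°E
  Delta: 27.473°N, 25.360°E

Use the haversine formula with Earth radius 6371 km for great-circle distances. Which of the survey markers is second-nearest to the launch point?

Bravo

Distances from the launch point (28.715°N, 25.910°E):
Delta: 148.3 km
Bravo: 246.8 km
Echo: 378.9 km
Alpha: 493.2 km
Charlie: 561.6 km
The second-nearest is Bravo at 246.8 km.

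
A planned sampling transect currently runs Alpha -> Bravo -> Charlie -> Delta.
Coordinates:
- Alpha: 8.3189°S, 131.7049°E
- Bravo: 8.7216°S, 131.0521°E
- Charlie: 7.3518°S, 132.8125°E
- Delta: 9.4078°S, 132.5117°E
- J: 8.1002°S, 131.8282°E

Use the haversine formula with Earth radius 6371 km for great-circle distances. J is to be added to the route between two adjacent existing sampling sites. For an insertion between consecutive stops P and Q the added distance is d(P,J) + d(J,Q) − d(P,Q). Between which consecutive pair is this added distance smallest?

Added distance for inserting J between each consecutive pair:
Alpha–Bravo: 53.1 km
Bravo–Charlie: 0.0 km
Charlie–Delta: 69.4 km
Smallest added distance is 0.0 km, inserting between Bravo and Charlie.

between Bravo and Charlie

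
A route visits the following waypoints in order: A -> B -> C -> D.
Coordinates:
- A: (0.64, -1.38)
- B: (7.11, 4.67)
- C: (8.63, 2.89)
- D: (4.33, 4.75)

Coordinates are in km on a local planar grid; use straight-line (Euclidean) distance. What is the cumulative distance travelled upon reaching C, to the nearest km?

11 km

Leg distances:
A→B: 8.9 km  (cumulative 8.9 km)
B→C: 2.3 km  (cumulative 11.2 km)
Cumulative distance at C ≈ 11 km.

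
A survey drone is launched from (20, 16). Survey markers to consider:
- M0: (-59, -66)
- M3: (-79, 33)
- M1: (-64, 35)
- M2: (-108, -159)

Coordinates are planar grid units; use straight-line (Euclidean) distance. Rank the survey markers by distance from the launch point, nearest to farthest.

M1, M3, M0, M2

Distances from the launch point:
M1 (-64, 35): 86.1
M3 (-79, 33): 100.4
M0 (-59, -66): 113.9
M2 (-108, -159): 216.8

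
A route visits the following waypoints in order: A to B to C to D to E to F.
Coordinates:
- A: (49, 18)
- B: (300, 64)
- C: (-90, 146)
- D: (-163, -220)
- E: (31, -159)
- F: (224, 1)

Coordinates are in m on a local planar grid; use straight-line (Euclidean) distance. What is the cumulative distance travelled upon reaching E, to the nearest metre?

Leg distances:
A→B: 255.2 m  (cumulative 255.2 m)
B→C: 398.5 m  (cumulative 653.7 m)
C→D: 373.2 m  (cumulative 1026.9 m)
D→E: 203.4 m  (cumulative 1230.3 m)
Cumulative distance at E ≈ 1230 m.

1230 m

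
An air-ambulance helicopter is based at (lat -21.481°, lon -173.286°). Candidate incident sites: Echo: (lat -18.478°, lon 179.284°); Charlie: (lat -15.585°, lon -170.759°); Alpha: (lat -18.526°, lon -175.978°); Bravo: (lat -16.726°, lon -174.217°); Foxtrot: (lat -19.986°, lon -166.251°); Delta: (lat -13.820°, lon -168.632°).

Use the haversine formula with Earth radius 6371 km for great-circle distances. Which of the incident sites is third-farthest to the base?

Foxtrot

Distance to each, sorted:
Delta: 984.1 km
Echo: 845.0 km
Foxtrot: 750.2 km
Charlie: 707.6 km
Bravo: 537.7 km
Alpha: 432.5 km
The third-farthest is Foxtrot at 750.2 km.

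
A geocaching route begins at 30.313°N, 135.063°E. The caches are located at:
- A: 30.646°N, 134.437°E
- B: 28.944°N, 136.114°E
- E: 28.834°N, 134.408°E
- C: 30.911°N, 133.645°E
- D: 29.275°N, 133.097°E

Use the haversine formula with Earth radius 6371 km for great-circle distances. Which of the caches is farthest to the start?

Distances from the start (30.313°N, 135.063°E):
D: 222.1 km
B: 183.0 km
E: 176.2 km
C: 151.1 km
A: 70.5 km
The farthest is D at 222.1 km.

D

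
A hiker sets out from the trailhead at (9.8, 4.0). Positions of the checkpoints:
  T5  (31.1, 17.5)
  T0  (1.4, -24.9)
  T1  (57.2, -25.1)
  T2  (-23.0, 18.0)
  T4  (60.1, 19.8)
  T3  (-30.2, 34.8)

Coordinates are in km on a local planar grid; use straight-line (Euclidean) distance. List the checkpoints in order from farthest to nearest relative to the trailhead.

T1, T4, T3, T2, T0, T5

Distance from the trailhead at (9.8, 4.0) to each:
T1 (57.2, -25.1): 55.6 km
T4 (60.1, 19.8): 52.7 km
T3 (-30.2, 34.8): 50.5 km
T2 (-23.0, 18.0): 35.7 km
T0 (1.4, -24.9): 30.1 km
T5 (31.1, 17.5): 25.2 km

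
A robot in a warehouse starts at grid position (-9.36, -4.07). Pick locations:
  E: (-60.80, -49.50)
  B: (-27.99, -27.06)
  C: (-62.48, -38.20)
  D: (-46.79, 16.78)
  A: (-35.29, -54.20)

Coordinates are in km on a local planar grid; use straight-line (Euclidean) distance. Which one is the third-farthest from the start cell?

Distances from the start cell ((-9.36, -4.07)):
E: 68.6 km
C: 63.1 km
A: 56.4 km
D: 42.8 km
B: 29.6 km
The third-farthest is A at 56.4 km.

A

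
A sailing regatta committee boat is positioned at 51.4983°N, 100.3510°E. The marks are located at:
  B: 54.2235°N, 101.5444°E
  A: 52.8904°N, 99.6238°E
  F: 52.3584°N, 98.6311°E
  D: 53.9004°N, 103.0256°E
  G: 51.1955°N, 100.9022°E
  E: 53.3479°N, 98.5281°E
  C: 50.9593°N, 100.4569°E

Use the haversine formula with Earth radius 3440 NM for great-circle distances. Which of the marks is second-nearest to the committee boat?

C

Distance to each, sorted:
G: 27.5 NM
C: 32.6 NM
F: 82.0 NM
A: 87.8 NM
E: 129.6 NM
B: 169.2 NM
D: 174.0 NM
The second-nearest is C at 32.6 NM.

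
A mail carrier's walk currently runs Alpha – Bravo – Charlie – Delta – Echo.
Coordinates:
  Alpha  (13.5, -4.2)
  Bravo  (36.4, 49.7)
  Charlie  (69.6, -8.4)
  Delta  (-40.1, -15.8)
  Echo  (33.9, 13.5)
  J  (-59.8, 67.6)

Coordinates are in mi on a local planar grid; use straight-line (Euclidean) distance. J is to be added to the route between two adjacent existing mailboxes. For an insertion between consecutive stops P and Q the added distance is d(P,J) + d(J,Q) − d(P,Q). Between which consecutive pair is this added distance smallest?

Added distance for inserting J between each consecutive pair:
Alpha–Bravo: 141.9 mi
Bravo–Charlie: 181.0 mi
Charlie–Delta: 125.8 mi
Delta–Echo: 114.3 mi
Smallest added distance is 114.3 mi, inserting between Delta and Echo.

between Delta and Echo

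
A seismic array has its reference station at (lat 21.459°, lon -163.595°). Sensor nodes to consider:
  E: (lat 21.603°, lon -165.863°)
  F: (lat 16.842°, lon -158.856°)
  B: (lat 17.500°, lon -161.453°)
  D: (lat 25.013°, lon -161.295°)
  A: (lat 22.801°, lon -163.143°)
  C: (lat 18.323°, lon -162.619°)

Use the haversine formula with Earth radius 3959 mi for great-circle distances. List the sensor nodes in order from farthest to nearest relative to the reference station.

Computing each great-circle distance from (lat 21.459°, lon -163.595°):
F (lat 16.842°, lon -158.856°): 444.3 mi
B (lat 17.500°, lon -161.453°): 307.1 mi
D (lat 25.013°, lon -161.295°): 285.7 mi
C (lat 18.323°, lon -162.619°): 225.8 mi
E (lat 21.603°, lon -165.863°): 146.1 mi
A (lat 22.801°, lon -163.143°): 97.1 mi

F, B, D, C, E, A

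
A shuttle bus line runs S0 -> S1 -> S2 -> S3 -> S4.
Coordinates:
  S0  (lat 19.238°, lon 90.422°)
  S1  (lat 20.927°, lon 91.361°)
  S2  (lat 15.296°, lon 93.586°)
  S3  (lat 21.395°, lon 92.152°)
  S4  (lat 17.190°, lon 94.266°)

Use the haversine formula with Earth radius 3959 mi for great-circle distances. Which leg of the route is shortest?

Leg distances:
S0→S1: 131.7 mi
S1→S2: 415.6 mi
S2→S3: 431.8 mi
S3→S4: 321.6 mi
The shortest leg is S0–S1 at 131.7 mi.

S0–S1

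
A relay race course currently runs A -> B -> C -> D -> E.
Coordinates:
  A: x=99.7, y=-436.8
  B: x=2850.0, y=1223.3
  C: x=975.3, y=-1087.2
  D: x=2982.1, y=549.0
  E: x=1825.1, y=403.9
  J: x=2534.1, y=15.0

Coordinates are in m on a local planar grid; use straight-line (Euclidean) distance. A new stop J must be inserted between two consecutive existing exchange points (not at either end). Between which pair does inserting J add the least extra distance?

Added distance for inserting J between each consecutive pair:
A–B: 512.4 m
B–C: 182.6 m
C–D: 16.9 m
D–E: 339.6 m
Smallest added distance is 16.9 m, inserting between C and D.

between C and D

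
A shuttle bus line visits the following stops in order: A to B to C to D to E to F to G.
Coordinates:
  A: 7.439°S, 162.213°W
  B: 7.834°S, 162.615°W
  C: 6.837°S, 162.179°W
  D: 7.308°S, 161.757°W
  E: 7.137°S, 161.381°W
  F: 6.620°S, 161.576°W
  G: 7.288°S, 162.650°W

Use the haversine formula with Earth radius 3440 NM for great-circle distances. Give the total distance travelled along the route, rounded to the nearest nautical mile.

Leg distances:
A→B: 33.7 NM  (cumulative 33.7 NM)
B→C: 65.2 NM  (cumulative 98.9 NM)
C→D: 37.8 NM  (cumulative 136.8 NM)
D→E: 24.6 NM  (cumulative 161.4 NM)
E→F: 33.1 NM  (cumulative 194.6 NM)
F→G: 75.5 NM  (cumulative 270.1 NM)
Total route length ≈ 270 NM.

270 NM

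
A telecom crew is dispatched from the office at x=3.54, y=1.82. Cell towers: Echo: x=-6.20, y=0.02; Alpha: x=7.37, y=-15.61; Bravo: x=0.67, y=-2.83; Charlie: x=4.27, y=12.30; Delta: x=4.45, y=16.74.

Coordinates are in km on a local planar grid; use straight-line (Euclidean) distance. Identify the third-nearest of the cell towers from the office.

Charlie

Distances from the office (x=3.54, y=1.82):
Bravo: 5.5 km
Echo: 9.9 km
Charlie: 10.5 km
Delta: 14.9 km
Alpha: 17.8 km
The third-nearest is Charlie at 10.5 km.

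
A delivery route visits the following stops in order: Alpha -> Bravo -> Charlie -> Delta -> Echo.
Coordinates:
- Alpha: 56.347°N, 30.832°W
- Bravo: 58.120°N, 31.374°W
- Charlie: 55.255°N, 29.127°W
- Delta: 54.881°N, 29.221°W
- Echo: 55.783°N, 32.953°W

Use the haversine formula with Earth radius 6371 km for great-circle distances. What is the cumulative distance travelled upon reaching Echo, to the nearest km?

Leg distances:
Alpha→Bravo: 199.8 km  (cumulative 199.8 km)
Bravo→Charlie: 346.8 km  (cumulative 546.6 km)
Charlie→Delta: 42.0 km  (cumulative 588.7 km)
Delta→Echo: 256.4 km  (cumulative 845.1 km)
Cumulative distance at Echo ≈ 845 km.

845 km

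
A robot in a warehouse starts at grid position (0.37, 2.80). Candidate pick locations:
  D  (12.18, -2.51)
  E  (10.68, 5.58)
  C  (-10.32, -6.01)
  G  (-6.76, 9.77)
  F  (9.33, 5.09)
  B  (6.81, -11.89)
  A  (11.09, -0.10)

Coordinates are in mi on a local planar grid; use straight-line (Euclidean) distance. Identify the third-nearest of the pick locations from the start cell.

Distances from the start cell ((0.37, 2.80)):
F: 9.2 mi
G: 10.0 mi
E: 10.7 mi
A: 11.1 mi
D: 12.9 mi
C: 13.9 mi
B: 16.0 mi
The third-nearest is E at 10.7 mi.

E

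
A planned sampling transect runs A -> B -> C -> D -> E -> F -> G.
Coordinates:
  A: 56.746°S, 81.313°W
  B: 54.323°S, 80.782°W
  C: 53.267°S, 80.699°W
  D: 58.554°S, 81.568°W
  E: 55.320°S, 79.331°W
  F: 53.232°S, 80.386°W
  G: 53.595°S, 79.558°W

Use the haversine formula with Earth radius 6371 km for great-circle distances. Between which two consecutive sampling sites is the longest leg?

Leg distances:
A→B: 271.5 km
B→C: 117.5 km
C→D: 590.4 km
D→E: 384.3 km
E→F: 242.1 km
F→G: 68.1 km
The longest leg is C–D at 590.4 km.

C–D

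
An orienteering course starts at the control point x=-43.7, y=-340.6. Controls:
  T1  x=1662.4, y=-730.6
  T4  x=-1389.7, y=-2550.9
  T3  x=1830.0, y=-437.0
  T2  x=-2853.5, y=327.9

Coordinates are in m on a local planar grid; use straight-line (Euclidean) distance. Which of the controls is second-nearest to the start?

T3

Distances from the start (x=-43.7, y=-340.6):
T1: 1750.1 m
T3: 1876.2 m
T4: 2587.9 m
T2: 2888.2 m
The second-nearest is T3 at 1876.2 m.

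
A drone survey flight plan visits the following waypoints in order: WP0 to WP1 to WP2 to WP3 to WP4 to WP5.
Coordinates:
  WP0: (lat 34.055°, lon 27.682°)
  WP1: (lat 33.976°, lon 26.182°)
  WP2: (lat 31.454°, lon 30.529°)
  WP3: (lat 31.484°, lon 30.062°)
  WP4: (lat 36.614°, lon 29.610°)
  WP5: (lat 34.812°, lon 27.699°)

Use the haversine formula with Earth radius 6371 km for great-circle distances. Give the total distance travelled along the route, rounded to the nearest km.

1513 km

Leg distances:
WP0→WP1: 138.5 km  (cumulative 138.5 km)
WP1→WP2: 493.9 km  (cumulative 632.4 km)
WP2→WP3: 44.4 km  (cumulative 676.9 km)
WP3→WP4: 571.9 km  (cumulative 1248.8 km)
WP4→WP5: 264.4 km  (cumulative 1513.2 km)
Total route length ≈ 1513 km.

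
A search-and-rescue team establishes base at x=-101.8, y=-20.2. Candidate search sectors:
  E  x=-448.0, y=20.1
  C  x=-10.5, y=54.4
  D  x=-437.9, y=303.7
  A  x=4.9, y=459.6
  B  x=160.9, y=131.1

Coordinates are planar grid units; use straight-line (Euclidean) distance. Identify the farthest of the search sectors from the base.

A

Distance to each, sorted:
A: 491.5
D: 466.8
E: 348.5
B: 303.2
C: 117.9
The farthest is A at 491.5.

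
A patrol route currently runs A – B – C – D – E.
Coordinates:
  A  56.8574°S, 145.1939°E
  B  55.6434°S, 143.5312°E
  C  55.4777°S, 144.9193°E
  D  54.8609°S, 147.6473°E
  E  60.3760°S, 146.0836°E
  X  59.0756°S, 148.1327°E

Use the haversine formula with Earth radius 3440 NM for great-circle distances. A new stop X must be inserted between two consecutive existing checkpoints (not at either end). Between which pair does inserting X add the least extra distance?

between D and E

Added distance for inserting X between each consecutive pair:
A–B: 325.3 NM
B–C: 445.8 NM
C–D: 392.8 NM
D–E: 18.4 NM
Smallest added distance is 18.4 NM, inserting between D and E.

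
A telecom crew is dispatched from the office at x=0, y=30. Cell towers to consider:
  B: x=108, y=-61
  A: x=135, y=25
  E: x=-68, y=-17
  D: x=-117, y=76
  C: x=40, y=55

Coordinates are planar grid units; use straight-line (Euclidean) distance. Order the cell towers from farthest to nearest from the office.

B, A, D, E, C

Distances from the office:
B x=108, y=-61: 141.2
A x=135, y=25: 135.1
D x=-117, y=76: 125.7
E x=-68, y=-17: 82.7
C x=40, y=55: 47.2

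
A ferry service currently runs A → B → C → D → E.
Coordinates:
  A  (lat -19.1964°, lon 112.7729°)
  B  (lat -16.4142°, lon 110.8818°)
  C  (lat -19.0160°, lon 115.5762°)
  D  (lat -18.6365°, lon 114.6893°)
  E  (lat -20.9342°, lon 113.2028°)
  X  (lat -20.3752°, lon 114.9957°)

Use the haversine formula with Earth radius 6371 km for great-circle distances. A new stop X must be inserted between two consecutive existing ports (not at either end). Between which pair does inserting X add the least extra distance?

Added distance for inserting X between each consecutive pair:
A–B: 516.8 km
B–C: 206.0 km
C–D: 256.4 km
D–E: 93.5 km
Smallest added distance is 93.5 km, inserting between D and E.

between D and E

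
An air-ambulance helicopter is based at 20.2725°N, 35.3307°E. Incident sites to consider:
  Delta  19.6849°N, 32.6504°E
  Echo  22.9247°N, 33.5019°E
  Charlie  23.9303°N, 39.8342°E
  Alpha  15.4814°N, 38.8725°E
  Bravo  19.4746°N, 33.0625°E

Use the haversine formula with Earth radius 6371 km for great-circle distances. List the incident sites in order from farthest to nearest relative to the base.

Alpha, Charlie, Echo, Delta, Bravo

Computing each great-circle distance from 20.2725°N, 35.3307°E:
Alpha 15.4814°N, 38.8725°E: 651.3 km
Charlie 23.9303°N, 39.8342°E: 616.9 km
Echo 22.9247°N, 33.5019°E: 350.3 km
Delta 19.6849°N, 32.6504°E: 287.6 km
Bravo 19.4746°N, 33.0625°E: 253.2 km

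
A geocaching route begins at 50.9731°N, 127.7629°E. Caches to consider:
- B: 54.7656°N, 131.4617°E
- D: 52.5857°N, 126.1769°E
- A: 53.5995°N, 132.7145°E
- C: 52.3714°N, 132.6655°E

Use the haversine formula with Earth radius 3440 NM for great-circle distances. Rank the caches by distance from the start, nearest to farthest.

Distances from the start:
D 52.5857°N, 126.1769°E: 113.3 NM
C 52.3714°N, 132.6655°E: 200.9 NM
A 53.5995°N, 132.7145°E: 240.6 NM
B 54.7656°N, 131.4617°E: 264.1 NM

D, C, A, B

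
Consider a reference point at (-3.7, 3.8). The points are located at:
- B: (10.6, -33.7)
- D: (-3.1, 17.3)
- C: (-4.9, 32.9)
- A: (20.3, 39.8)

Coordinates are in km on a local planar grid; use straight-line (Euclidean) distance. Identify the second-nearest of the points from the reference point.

C

Distances from the reference point ((-3.7, 3.8)):
D: 13.5 km
C: 29.1 km
B: 40.1 km
A: 43.3 km
The second-nearest is C at 29.1 km.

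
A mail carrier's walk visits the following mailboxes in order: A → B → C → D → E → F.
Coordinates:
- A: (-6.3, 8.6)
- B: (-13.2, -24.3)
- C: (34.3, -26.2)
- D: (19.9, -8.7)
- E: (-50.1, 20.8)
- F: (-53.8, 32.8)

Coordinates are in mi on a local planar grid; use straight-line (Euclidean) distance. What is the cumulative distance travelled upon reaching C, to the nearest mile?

Leg distances:
A→B: 33.6 mi  (cumulative 33.6 mi)
B→C: 47.5 mi  (cumulative 81.2 mi)
Cumulative distance at C ≈ 81 mi.

81 mi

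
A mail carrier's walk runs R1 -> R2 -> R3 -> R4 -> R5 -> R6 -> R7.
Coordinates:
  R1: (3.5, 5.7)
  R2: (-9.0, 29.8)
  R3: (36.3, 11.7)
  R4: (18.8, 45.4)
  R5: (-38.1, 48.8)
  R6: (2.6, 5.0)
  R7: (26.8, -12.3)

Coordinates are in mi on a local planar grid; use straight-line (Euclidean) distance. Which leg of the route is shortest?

Leg distances:
R1→R2: 27.1 mi
R2→R3: 48.8 mi
R3→R4: 38.0 mi
R4→R5: 57.0 mi
R5→R6: 59.8 mi
R6→R7: 29.7 mi
The shortest leg is R1–R2 at 27.1 mi.

R1–R2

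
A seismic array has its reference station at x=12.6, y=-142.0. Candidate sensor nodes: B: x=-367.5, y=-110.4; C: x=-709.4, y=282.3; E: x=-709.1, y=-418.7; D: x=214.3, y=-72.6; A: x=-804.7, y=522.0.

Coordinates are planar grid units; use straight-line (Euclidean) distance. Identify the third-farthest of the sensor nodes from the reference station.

E

Distance to each, sorted:
A: 1053.0
C: 837.4
E: 772.9
B: 381.4
D: 213.3
The third-farthest is E at 772.9.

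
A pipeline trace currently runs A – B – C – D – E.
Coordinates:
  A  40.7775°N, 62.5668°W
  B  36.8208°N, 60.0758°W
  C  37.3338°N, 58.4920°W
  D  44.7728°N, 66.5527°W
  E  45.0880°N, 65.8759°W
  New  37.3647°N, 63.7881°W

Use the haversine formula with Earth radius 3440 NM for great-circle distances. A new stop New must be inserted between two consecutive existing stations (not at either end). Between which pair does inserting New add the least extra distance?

between A and B

Added distance for inserting New between each consecutive pair:
A–B: 128.8 NM
B–C: 351.6 NM
C–D: 138.6 NM
D–E: 900.7 NM
Smallest added distance is 128.8 NM, inserting between A and B.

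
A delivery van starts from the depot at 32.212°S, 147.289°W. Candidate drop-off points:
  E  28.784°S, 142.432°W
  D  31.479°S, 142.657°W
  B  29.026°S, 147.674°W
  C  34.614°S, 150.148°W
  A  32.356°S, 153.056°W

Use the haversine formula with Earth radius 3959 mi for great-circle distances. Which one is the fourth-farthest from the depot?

Distances from the depot (32.212°S, 147.289°W):
E: 373.7 mi
A: 337.0 mi
D: 276.5 mi
C: 233.9 mi
B: 221.3 mi
The fourth-farthest is C at 233.9 mi.

C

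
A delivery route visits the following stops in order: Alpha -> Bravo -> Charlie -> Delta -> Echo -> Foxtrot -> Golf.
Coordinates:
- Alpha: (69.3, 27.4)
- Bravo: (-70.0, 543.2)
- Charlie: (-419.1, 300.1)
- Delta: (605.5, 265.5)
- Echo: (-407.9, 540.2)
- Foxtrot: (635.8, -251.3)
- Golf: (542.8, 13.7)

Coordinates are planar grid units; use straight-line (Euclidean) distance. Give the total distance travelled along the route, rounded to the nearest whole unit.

4626

Leg distances:
Alpha→Bravo: 534.3  (cumulative 534.3)
Bravo→Charlie: 425.4  (cumulative 959.7)
Charlie→Delta: 1025.2  (cumulative 1984.9)
Delta→Echo: 1050.0  (cumulative 3034.8)
Echo→Foxtrot: 1309.9  (cumulative 4344.7)
Foxtrot→Golf: 280.8  (cumulative 4625.6)
Total route length ≈ 4626.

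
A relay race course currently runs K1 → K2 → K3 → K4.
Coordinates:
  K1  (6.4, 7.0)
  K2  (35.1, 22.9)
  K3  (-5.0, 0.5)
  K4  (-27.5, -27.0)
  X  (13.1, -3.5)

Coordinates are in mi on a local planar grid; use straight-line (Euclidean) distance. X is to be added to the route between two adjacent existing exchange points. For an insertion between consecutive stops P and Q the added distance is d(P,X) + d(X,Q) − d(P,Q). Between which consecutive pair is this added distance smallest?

Added distance for inserting X between each consecutive pair:
K1–K2: 14.0 mi
K2–K3: 7.0 mi
K3–K4: 29.9 mi
Smallest added distance is 7.0 mi, inserting between K2 and K3.

between K2 and K3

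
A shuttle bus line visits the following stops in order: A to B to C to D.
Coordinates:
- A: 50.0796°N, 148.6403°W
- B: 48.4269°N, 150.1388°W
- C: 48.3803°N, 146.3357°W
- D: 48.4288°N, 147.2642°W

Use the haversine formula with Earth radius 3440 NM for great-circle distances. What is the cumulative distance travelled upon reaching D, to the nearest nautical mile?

Leg distances:
A→B: 115.3 NM  (cumulative 115.3 NM)
B→C: 151.6 NM  (cumulative 266.9 NM)
C→D: 37.1 NM  (cumulative 304.0 NM)
Cumulative distance at D ≈ 304 NM.

304 NM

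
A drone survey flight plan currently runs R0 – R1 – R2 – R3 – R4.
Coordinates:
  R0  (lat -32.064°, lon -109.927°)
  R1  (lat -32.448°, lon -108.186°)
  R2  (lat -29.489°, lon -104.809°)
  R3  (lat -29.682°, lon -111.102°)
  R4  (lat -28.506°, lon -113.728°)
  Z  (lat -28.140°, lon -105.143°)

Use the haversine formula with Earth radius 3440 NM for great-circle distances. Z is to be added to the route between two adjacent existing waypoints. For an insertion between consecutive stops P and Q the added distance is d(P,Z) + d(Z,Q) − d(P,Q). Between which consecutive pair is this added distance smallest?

between R2 and R3

Added distance for inserting Z between each consecutive pair:
R0–R1: 553.9 NM
R1–R2: 137.3 NM
R2–R3: 80.7 NM
R3–R4: 625.9 NM
Smallest added distance is 80.7 NM, inserting between R2 and R3.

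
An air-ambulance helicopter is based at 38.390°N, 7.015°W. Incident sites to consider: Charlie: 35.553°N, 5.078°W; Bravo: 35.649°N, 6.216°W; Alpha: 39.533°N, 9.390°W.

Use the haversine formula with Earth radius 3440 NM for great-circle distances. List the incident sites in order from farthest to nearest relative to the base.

Distance from the base at 38.390°N, 7.015°W to each:
Charlie 35.553°N, 5.078°W: 194.0 NM
Bravo 35.649°N, 6.216°W: 169.0 NM
Alpha 39.533°N, 9.390°W: 130.4 NM

Charlie, Bravo, Alpha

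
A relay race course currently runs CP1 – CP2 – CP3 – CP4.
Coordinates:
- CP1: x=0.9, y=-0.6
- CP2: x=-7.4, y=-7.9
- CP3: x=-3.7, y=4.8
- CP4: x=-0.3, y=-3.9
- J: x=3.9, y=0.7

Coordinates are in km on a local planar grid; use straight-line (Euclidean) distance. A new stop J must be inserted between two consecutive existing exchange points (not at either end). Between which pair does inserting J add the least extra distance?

Added distance for inserting J between each consecutive pair:
CP1–CP2: 6.4 km
CP2–CP3: 9.6 km
CP3–CP4: 5.5 km
Smallest added distance is 5.5 km, inserting between CP3 and CP4.

between CP3 and CP4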